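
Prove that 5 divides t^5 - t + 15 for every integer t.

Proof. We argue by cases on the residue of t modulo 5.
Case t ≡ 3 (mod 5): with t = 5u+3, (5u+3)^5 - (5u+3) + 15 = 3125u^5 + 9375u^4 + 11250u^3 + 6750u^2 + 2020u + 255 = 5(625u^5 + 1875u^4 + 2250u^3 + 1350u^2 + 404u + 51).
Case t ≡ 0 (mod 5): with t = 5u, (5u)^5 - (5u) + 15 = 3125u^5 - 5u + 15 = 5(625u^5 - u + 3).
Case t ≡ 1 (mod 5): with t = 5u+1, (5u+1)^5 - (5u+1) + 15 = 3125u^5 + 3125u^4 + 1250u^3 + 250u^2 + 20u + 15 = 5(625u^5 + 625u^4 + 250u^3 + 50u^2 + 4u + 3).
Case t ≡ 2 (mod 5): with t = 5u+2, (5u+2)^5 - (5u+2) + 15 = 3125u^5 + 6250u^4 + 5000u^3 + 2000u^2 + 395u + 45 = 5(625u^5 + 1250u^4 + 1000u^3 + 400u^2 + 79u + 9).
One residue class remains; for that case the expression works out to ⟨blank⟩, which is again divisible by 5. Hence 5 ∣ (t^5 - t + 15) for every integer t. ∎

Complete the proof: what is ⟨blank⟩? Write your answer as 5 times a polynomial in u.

Only t ≡ 4 (mod 5) is unaccounted for. Put t = 5u+4:
(5u+4)^5 - (5u+4) + 15 expands to 3125u^5 + 12500u^4 + 20000u^3 + 16000u^2 + 6395u + 1035,
and factoring out 5 leaves 5(625u^5 + 2500u^4 + 4000u^3 + 3200u^2 + 1279u + 207).

5(625u^5 + 2500u^4 + 4000u^3 + 3200u^2 + 1279u + 207)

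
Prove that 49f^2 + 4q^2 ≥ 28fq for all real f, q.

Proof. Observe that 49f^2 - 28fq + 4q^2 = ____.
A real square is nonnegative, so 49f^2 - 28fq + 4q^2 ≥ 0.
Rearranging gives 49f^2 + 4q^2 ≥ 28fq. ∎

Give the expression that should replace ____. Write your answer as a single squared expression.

49f^2 - 28fq + 4q^2 is a perfect-square trinomial: the outer terms are (7f)^2 and (2q)^2, and the cross term is -2·7f·2q.
So 49f^2 - 28fq + 4q^2 = (7f - 2q)^2 ≥ 0.

(7f - 2q)^2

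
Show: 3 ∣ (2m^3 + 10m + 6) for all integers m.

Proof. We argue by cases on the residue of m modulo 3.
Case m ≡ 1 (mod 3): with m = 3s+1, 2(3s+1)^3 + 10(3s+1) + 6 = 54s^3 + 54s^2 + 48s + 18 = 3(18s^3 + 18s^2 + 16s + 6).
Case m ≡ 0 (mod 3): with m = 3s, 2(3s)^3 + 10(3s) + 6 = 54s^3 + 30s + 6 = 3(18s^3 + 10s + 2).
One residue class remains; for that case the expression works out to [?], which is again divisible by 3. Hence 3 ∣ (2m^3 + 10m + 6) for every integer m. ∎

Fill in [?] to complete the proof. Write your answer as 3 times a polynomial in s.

3(18s^3 + 36s^2 + 34s + 14)

Only m ≡ 2 (mod 3) is unaccounted for. Put m = 3s+2:
2(3s+2)^3 + 10(3s+2) + 6 expands to 54s^3 + 108s^2 + 102s + 42,
and factoring out 3 leaves 3(18s^3 + 36s^2 + 34s + 14).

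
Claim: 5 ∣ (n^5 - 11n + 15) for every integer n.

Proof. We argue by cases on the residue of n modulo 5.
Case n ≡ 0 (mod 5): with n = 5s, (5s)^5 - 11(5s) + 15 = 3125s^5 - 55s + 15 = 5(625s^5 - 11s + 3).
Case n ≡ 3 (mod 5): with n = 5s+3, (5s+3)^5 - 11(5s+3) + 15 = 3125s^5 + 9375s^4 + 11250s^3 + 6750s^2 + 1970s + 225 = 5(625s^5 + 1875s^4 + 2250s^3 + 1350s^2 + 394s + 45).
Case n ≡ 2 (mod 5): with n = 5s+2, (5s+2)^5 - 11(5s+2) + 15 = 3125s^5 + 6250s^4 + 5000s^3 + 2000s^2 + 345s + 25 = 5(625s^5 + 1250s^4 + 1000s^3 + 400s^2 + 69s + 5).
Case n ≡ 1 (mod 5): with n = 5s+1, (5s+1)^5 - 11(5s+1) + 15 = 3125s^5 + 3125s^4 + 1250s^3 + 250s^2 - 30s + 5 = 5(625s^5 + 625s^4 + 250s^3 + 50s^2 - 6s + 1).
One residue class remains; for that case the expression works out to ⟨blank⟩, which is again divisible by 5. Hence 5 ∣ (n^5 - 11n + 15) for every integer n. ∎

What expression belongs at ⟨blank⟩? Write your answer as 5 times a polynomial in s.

Only n ≡ 4 (mod 5) is unaccounted for. Put n = 5s+4:
(5s+4)^5 - 11(5s+4) + 15 expands to 3125s^5 + 12500s^4 + 20000s^3 + 16000s^2 + 6345s + 995,
and factoring out 5 leaves 5(625s^5 + 2500s^4 + 4000s^3 + 3200s^2 + 1269s + 199).

5(625s^5 + 2500s^4 + 4000s^3 + 3200s^2 + 1269s + 199)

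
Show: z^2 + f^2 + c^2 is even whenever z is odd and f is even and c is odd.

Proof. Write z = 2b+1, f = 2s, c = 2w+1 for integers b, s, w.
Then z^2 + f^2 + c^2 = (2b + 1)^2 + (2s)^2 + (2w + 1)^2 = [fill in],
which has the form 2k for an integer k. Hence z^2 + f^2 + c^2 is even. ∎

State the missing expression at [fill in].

2(2b^2 + 2b + 2s^2 + 2w^2 + 2w + 1)

(2b + 1)^2 + (2s)^2 + (2w + 1)^2 = 4b^2 + 4b + 4s^2 + 4w^2 + 4w + 2
= 2(2b^2 + 2b + 2s^2 + 2w^2 + 2w + 1).
Since 2b^2 + 2b + 2s^2 + 2w^2 + 2w + 1 is an integer, the sum of squares is of the form 2k for an integer k.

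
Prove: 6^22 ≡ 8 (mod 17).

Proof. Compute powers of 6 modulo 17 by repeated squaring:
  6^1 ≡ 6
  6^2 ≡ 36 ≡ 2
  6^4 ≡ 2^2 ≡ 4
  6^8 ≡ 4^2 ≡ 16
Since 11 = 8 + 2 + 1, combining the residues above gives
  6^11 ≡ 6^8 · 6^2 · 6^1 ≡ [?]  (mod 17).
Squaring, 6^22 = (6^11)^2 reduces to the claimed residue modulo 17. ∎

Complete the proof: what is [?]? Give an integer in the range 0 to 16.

6^8 · 6^2 · 6^1 ≡ 16 · 2 · 6 = 192.
192 mod 17 = 5, so 6^11 ≡ 5 (mod 17).

5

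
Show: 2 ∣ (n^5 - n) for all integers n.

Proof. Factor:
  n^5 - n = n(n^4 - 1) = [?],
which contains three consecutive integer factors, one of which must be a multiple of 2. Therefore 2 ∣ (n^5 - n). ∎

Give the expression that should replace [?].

(n - 1)n(n + 1)(n^2 + 1)

n^4 - 1 = (n^2 - 1)(n^2 + 1), and n^2 - 1 = (n-1)(n+1).
So n(n^4 - 1) = (n - 1)n(n + 1)(n^2 + 1).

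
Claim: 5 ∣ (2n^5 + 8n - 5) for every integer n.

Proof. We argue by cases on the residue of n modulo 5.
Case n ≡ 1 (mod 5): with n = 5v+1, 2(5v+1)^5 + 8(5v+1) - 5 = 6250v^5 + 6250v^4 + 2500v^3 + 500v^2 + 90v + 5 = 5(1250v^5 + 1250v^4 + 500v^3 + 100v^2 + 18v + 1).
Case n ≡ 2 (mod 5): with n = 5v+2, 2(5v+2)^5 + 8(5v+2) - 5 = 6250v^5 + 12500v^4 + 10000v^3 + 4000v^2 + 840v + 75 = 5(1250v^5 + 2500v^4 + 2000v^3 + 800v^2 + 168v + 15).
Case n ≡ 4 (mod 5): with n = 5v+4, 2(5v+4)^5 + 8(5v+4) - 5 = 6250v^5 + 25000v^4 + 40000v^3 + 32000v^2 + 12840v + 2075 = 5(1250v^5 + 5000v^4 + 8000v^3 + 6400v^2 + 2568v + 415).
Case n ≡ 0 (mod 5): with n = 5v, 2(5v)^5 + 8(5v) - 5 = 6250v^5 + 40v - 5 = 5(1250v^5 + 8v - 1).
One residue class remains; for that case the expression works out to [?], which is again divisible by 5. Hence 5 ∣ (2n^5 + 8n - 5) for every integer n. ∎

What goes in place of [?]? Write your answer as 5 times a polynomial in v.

The residues treated are {1, 2, 4, 0}, so the missing case is n ≡ 3 (mod 5); write n = 5v+3.
Then 2(5v+3)^5 + 8(5v+3) - 5 = 6250v^5 + 18750v^4 + 22500v^3 + 13500v^2 + 4090v + 505 = 5(1250v^5 + 3750v^4 + 4500v^3 + 2700v^2 + 818v + 101).

5(1250v^5 + 3750v^4 + 4500v^3 + 2700v^2 + 818v + 101)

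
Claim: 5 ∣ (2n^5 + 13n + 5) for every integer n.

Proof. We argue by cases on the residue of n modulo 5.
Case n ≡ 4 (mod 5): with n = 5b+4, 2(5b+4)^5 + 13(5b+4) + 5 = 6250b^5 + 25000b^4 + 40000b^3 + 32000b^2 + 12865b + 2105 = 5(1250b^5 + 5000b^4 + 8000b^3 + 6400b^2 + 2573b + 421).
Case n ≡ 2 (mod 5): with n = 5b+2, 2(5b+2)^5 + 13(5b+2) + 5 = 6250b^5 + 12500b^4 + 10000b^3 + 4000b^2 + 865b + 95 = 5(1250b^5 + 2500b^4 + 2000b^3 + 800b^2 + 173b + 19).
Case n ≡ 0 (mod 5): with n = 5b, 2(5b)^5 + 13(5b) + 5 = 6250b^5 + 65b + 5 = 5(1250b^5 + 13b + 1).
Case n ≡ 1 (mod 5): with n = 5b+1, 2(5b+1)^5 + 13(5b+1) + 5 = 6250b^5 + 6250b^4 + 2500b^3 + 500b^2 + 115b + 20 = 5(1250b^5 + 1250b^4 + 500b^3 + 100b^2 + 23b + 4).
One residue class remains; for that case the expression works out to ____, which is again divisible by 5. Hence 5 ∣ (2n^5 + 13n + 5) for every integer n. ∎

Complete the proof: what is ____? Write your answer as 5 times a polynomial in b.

5(1250b^5 + 3750b^4 + 4500b^3 + 2700b^2 + 823b + 106)

Only n ≡ 3 (mod 5) is unaccounted for. Put n = 5b+3:
2(5b+3)^5 + 13(5b+3) + 5 expands to 6250b^5 + 18750b^4 + 22500b^3 + 13500b^2 + 4115b + 530,
and factoring out 5 leaves 5(1250b^5 + 3750b^4 + 4500b^3 + 2700b^2 + 823b + 106).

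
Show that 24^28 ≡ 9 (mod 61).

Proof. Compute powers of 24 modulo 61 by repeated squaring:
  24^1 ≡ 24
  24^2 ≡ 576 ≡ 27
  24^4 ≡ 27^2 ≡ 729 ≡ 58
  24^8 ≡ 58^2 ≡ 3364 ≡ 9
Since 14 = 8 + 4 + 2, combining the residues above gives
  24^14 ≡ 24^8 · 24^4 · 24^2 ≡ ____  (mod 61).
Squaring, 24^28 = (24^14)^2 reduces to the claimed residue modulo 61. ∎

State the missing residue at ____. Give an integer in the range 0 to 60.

3

24^8 · 24^4 · 24^2 ≡ 9 · 58 · 27 = 14094.
14094 mod 61 = 3, so 24^14 ≡ 3 (mod 61).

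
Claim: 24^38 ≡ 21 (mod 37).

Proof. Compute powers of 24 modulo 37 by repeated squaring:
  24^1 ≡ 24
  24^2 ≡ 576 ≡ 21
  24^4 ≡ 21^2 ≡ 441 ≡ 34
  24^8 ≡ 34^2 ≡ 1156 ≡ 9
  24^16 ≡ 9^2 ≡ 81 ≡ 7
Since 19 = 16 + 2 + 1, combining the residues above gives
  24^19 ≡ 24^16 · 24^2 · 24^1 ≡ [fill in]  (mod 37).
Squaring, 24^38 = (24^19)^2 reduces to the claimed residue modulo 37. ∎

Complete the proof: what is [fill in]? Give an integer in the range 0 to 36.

Multiply the listed residues: 7 · 21 · 24 = 147 → 3528.
Reducing modulo 37: 3528 = 95·37 + 13, so 24^19 ≡ 13.

13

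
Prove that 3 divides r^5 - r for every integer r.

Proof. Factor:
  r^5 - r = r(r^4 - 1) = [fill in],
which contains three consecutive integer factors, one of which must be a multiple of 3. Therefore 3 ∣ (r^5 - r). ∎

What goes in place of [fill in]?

r^4 - 1 = (r^2 - 1)(r^2 + 1), and r^2 - 1 = (r-1)(r+1).
So r(r^4 - 1) = (r - 1)r(r + 1)(r^2 + 1).

(r - 1)r(r + 1)(r^2 + 1)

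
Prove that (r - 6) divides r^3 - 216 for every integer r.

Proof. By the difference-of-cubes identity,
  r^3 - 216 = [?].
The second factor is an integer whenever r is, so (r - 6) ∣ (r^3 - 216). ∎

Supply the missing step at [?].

Polynomial division of r^3 - 216 by r - 6 leaves remainder 0 and quotient r^2 + 6r + 36.
Hence r^3 - 216 = (r - 6)(r^2 + 6r + 36).

(r - 6)(r^2 + 6r + 36)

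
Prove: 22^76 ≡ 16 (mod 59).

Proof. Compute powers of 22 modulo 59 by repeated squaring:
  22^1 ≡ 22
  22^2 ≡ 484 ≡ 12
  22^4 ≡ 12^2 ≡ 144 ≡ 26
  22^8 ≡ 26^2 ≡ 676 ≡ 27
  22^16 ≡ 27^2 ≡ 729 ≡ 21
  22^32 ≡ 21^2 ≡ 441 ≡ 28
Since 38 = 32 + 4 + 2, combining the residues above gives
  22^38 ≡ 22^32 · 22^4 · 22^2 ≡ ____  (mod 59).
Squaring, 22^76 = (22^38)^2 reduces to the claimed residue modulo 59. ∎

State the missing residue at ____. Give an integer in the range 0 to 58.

22^32 · 22^4 · 22^2 ≡ 28 · 26 · 12 = 8736.
8736 mod 59 = 4, so 22^38 ≡ 4 (mod 59).

4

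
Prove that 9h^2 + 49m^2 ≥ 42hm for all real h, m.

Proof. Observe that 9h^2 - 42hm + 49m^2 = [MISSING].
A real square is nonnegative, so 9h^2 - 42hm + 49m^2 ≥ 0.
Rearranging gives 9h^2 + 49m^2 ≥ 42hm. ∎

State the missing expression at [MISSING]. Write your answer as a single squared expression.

The leading and trailing coefficients are 3^2 and 7^2, and 42 = 2·3·7, so the trinomial is (3h - 7m)^2.
Hence 9h^2 - 42hm + 49m^2 ≥ 0.

(3h - 7m)^2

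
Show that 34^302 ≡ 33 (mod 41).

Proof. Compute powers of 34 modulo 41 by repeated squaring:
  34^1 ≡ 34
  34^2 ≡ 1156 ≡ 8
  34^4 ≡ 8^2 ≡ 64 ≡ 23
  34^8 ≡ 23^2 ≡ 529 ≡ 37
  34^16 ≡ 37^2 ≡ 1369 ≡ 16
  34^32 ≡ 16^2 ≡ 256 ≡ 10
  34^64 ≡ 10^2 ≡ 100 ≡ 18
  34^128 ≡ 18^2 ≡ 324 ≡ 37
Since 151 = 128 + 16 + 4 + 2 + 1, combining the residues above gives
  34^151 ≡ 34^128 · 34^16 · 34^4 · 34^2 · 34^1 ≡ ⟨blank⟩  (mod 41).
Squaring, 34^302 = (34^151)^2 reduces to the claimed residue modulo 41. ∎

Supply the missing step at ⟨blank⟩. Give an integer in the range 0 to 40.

22

Multiply the listed residues: 37 · 16 · 23 · 8 · 34 = 592 → 13616 → 108928 → 3703552.
Reducing modulo 41: 3703552 = 90330·41 + 22, so 34^151 ≡ 22.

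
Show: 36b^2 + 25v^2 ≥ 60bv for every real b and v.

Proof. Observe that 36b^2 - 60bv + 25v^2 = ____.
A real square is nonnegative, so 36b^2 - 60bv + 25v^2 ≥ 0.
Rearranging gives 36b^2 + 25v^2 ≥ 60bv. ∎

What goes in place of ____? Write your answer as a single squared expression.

(6b - 5v)^2

The leading and trailing coefficients are 6^2 and 5^2, and 60 = 2·6·5, so the trinomial is (6b - 5v)^2.
Hence 36b^2 - 60bv + 25v^2 ≥ 0.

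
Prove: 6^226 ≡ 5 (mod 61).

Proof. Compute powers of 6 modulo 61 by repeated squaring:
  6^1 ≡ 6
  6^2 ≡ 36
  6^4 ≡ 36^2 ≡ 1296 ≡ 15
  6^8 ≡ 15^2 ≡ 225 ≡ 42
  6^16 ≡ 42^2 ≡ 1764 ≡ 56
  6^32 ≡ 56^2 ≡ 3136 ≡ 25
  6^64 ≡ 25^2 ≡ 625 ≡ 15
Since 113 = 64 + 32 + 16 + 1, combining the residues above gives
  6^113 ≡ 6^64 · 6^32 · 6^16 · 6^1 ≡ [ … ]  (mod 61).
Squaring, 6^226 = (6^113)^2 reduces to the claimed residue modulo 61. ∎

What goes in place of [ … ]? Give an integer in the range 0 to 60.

6^64 · 6^32 · 6^16 · 6^1 ≡ 15 · 25 · 56 · 6 = 126000.
126000 mod 61 = 35, so 6^113 ≡ 35 (mod 61).

35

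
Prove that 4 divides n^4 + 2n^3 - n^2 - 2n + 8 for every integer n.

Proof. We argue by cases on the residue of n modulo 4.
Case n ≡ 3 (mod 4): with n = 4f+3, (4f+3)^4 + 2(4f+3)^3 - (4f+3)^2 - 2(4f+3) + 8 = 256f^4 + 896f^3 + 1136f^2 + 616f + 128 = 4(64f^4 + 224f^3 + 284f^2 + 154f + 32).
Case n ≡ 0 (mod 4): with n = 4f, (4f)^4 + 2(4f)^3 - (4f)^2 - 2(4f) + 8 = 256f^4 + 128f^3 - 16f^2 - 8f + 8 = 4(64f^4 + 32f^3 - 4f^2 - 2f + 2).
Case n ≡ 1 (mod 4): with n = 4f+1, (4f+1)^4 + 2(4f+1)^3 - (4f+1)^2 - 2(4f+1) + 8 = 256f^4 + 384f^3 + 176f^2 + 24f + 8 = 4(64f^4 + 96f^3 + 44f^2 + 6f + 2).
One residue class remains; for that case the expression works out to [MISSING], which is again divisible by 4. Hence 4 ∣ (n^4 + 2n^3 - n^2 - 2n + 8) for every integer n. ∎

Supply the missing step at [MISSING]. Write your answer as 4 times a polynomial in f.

The residues treated are {3, 0, 1}, so the missing case is n ≡ 2 (mod 4); write n = 4f+2.
Then (4f+2)^4 + 2(4f+2)^3 - (4f+2)^2 - 2(4f+2) + 8 = 256f^4 + 640f^3 + 560f^2 + 200f + 32 = 4(64f^4 + 160f^3 + 140f^2 + 50f + 8).

4(64f^4 + 160f^3 + 140f^2 + 50f + 8)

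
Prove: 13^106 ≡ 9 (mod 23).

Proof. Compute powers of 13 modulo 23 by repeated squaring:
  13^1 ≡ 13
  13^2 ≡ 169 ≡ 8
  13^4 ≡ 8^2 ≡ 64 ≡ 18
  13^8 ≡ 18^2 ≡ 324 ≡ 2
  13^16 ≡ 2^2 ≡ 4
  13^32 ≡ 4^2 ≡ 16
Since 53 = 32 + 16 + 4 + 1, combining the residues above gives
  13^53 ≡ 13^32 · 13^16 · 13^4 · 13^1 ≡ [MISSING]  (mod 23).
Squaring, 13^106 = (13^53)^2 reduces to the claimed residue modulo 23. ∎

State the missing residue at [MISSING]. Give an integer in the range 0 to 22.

Multiply the listed residues: 16 · 4 · 18 · 13 = 64 → 1152 → 14976.
Reducing modulo 23: 14976 = 651·23 + 3, so 13^53 ≡ 3.

3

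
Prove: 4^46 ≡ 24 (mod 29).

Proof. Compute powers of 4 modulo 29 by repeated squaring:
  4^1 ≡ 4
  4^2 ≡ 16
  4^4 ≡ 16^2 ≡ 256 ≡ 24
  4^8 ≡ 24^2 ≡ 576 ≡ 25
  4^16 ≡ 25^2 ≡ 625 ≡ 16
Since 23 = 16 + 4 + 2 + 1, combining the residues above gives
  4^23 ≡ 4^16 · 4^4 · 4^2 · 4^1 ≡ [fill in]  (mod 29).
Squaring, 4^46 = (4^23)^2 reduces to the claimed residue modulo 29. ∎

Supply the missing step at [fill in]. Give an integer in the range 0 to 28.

13

Multiply the listed residues: 16 · 24 · 16 · 4 = 384 → 6144 → 24576.
Reducing modulo 29: 24576 = 847·29 + 13, so 4^23 ≡ 13.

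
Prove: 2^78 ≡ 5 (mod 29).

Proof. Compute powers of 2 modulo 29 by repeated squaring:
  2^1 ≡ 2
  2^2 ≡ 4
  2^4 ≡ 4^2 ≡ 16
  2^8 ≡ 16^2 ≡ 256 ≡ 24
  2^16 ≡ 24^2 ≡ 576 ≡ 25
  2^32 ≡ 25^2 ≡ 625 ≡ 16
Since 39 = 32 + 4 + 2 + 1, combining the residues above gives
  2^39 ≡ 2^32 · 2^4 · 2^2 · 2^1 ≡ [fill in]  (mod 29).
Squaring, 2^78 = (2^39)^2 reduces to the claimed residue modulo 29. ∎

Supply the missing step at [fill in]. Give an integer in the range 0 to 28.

18

2^32 · 2^4 · 2^2 · 2^1 ≡ 16 · 16 · 4 · 2 = 2048.
2048 mod 29 = 18, so 2^39 ≡ 18 (mod 29).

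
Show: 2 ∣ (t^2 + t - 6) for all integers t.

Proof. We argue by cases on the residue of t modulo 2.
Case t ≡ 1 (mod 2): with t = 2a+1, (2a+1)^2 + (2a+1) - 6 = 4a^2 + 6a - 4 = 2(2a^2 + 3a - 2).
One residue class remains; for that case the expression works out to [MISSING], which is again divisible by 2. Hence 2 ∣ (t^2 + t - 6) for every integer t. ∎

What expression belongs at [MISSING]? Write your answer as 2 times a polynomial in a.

Only t ≡ 0 (mod 2) is unaccounted for. Put t = 2a:
(2a)^2 + (2a) - 6 expands to 4a^2 + 2a - 6,
and factoring out 2 leaves 2(2a^2 + a - 3).

2(2a^2 + a - 3)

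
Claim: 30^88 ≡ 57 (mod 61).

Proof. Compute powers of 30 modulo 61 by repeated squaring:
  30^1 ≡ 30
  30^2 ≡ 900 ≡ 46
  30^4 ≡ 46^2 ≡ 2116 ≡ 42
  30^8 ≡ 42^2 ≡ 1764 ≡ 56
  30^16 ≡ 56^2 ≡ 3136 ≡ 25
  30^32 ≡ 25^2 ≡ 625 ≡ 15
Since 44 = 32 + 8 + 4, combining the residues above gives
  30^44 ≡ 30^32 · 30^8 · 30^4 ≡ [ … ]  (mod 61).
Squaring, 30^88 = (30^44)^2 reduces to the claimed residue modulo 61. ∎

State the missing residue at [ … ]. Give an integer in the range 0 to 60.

22

Multiply the listed residues: 15 · 56 · 42 = 840 → 35280.
Reducing modulo 61: 35280 = 578·61 + 22, so 30^44 ≡ 22.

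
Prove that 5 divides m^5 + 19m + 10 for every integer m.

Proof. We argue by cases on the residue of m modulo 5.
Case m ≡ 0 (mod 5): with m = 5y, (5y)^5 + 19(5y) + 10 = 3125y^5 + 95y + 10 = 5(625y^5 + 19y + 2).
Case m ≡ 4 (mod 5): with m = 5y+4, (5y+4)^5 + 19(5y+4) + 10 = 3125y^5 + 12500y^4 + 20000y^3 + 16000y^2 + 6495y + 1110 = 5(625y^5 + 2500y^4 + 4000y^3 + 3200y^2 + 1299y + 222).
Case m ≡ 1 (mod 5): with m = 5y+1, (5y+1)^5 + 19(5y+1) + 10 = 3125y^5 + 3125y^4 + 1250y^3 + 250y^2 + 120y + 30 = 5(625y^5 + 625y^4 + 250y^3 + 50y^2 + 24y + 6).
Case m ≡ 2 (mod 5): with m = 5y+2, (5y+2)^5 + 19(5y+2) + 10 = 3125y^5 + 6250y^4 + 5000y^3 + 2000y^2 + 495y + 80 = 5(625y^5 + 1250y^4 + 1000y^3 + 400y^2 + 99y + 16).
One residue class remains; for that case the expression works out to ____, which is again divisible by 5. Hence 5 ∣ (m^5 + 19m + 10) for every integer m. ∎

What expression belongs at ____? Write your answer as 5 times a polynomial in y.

5(625y^5 + 1875y^4 + 2250y^3 + 1350y^2 + 424y + 62)

Only m ≡ 3 (mod 5) is unaccounted for. Put m = 5y+3:
(5y+3)^5 + 19(5y+3) + 10 expands to 3125y^5 + 9375y^4 + 11250y^3 + 6750y^2 + 2120y + 310,
and factoring out 5 leaves 5(625y^5 + 1875y^4 + 2250y^3 + 1350y^2 + 424y + 62).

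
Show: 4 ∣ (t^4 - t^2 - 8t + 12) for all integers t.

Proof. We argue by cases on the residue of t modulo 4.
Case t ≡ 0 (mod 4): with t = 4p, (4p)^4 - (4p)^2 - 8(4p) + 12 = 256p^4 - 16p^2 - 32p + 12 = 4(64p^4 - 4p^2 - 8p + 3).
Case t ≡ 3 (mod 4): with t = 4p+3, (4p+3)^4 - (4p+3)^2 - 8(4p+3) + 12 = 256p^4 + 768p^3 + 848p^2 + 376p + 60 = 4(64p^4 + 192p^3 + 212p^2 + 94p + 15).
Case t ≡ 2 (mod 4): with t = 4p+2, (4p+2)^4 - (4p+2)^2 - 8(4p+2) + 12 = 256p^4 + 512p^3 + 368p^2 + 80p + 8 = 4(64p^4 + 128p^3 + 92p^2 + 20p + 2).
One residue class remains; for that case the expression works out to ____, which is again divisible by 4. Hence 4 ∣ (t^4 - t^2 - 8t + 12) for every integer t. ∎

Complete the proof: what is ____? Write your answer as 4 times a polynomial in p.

4(64p^4 + 64p^3 + 20p^2 - 6p + 1)

The residues treated are {0, 3, 2}, so the missing case is t ≡ 1 (mod 4); write t = 4p+1.
Then (4p+1)^4 - (4p+1)^2 - 8(4p+1) + 12 = 256p^4 + 256p^3 + 80p^2 - 24p + 4 = 4(64p^4 + 64p^3 + 20p^2 - 6p + 1).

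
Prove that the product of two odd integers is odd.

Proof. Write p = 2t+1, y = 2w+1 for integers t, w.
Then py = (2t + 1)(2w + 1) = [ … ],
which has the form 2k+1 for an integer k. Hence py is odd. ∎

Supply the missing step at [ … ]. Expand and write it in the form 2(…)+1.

(2t + 1)(2w + 1) = 4tw + 2t + 2w + 1
= 2(2tw + t + w) + 1.
Since 2tw + t + w is an integer, the product is of the form 2k+1 for an integer k.

2(2tw + t + w) + 1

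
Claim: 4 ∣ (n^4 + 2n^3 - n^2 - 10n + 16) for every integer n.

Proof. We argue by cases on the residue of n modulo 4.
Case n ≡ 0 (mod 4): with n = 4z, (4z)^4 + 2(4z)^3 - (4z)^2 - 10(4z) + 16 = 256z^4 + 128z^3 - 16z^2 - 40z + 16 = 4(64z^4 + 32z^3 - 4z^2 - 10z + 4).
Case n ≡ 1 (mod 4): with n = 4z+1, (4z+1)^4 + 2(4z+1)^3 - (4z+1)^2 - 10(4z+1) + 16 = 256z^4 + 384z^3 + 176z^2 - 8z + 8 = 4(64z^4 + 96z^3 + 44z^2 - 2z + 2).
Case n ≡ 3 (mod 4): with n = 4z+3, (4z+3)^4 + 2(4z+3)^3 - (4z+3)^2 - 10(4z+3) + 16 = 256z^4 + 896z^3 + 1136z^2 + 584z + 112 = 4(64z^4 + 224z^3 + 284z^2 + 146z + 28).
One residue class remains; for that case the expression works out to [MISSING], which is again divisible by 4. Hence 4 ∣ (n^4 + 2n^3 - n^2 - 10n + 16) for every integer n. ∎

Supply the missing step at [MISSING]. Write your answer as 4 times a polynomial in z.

Only n ≡ 2 (mod 4) is unaccounted for. Put n = 4z+2:
(4z+2)^4 + 2(4z+2)^3 - (4z+2)^2 - 10(4z+2) + 16 expands to 256z^4 + 640z^3 + 560z^2 + 168z + 24,
and factoring out 4 leaves 4(64z^4 + 160z^3 + 140z^2 + 42z + 6).

4(64z^4 + 160z^3 + 140z^2 + 42z + 6)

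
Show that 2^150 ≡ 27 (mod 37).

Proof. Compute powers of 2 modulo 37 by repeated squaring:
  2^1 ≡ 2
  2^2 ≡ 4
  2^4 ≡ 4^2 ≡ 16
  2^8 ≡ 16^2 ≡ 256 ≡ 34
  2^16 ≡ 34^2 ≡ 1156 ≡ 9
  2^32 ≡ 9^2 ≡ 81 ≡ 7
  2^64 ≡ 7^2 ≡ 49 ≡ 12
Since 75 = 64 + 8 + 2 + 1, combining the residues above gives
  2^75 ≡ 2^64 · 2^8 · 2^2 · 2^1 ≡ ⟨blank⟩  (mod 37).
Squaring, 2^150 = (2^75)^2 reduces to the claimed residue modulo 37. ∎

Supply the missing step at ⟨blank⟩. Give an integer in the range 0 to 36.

8

2^64 · 2^8 · 2^2 · 2^1 ≡ 12 · 34 · 4 · 2 = 3264.
3264 mod 37 = 8, so 2^75 ≡ 8 (mod 37).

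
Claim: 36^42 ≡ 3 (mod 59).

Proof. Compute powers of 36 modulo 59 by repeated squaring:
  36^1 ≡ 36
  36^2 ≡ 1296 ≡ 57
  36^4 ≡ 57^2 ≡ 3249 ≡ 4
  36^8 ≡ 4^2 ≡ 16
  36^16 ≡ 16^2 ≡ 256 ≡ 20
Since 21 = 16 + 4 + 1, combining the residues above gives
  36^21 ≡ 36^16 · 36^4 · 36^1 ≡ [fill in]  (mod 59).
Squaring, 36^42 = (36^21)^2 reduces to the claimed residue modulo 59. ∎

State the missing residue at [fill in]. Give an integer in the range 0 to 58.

48

36^16 · 36^4 · 36^1 ≡ 20 · 4 · 36 = 2880.
2880 mod 59 = 48, so 36^21 ≡ 48 (mod 59).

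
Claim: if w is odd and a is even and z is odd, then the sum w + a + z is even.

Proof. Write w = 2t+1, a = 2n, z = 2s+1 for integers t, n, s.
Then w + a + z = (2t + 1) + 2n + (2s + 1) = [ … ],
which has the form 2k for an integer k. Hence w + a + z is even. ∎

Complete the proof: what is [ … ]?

Expanding: (2t + 1) + 2n + (2s + 1) = 2n + 2s + 2t + 2.
Every term is even; pulling out the factor of 2 gives 2(n + s + t + 1).

2(n + s + t + 1)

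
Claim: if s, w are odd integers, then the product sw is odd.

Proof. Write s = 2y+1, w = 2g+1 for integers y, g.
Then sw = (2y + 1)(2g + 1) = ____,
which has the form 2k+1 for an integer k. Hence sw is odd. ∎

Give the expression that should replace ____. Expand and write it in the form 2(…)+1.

2(2gy + g + y) + 1

(2y + 1)(2g + 1) = 4gy + 2g + 2y + 1
= 2(2gy + g + y) + 1.
Since 2gy + g + y is an integer, the product is of the form 2k+1 for an integer k.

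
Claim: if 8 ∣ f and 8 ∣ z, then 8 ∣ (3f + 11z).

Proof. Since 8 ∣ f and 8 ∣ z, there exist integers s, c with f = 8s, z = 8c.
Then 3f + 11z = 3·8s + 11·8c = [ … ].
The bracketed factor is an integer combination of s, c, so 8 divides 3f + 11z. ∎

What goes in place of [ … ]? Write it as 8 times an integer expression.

Each term has a factor of 8: 3·8s + 11·8c = 8·(11c + 3s).
Since 11c + 3s is an integer, 8 ∣ (3f + 11z).

8(11c + 3s)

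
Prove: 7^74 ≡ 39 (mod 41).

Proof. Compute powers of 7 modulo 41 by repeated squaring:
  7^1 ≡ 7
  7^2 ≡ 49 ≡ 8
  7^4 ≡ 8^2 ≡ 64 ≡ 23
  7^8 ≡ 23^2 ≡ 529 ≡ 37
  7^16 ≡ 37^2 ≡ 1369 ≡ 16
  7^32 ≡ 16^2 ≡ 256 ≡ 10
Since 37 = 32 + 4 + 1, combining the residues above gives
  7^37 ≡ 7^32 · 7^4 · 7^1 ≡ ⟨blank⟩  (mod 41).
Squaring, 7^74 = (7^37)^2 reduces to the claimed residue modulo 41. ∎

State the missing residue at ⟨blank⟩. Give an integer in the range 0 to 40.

11

Multiply the listed residues: 10 · 23 · 7 = 230 → 1610.
Reducing modulo 41: 1610 = 39·41 + 11, so 7^37 ≡ 11.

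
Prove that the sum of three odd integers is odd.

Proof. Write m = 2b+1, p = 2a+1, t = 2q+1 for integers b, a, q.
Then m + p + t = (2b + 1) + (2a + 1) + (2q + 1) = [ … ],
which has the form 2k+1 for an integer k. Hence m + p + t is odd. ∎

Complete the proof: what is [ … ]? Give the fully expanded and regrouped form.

(2b + 1) + (2a + 1) + (2q + 1) = 2a + 2b + 2q + 3
= 2(a + b + q + 1) + 1.
Since a + b + q + 1 is an integer, the sum is of the form 2k+1 for an integer k.

2(a + b + q + 1) + 1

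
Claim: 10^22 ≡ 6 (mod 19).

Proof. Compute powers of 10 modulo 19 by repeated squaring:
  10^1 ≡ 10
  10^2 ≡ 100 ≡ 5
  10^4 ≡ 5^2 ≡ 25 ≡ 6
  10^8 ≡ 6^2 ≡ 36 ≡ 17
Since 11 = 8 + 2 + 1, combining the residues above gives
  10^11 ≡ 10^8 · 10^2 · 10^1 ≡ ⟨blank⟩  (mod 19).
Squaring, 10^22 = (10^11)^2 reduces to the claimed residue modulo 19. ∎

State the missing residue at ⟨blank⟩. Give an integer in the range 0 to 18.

14

Multiply the listed residues: 17 · 5 · 10 = 85 → 850.
Reducing modulo 19: 850 = 44·19 + 14, so 10^11 ≡ 14.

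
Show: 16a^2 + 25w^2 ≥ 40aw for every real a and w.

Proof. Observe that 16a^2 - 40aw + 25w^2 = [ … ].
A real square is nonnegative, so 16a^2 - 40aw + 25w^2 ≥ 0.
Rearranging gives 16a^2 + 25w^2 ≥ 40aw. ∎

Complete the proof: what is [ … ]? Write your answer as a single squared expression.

(4a - 5w)^2

The leading and trailing coefficients are 4^2 and 5^2, and 40 = 2·4·5, so the trinomial is (4a - 5w)^2.
Hence 16a^2 - 40aw + 25w^2 ≥ 0.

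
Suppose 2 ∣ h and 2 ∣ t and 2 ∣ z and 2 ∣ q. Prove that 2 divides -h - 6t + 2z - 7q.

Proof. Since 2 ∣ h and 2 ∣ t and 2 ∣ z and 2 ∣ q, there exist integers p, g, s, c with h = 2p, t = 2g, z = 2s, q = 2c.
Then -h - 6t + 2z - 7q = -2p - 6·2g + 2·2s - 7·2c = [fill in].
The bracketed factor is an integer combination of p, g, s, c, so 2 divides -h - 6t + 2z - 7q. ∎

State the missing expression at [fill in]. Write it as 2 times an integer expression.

Pull the common 2 out of every term: -2p - 6·2g + 2·2s - 7·2c = 2(-7c - 6g - p + 2s).
-7c - 6g - p + 2s is an integer, which exhibits the divisibility.

2(-7c - 6g - p + 2s)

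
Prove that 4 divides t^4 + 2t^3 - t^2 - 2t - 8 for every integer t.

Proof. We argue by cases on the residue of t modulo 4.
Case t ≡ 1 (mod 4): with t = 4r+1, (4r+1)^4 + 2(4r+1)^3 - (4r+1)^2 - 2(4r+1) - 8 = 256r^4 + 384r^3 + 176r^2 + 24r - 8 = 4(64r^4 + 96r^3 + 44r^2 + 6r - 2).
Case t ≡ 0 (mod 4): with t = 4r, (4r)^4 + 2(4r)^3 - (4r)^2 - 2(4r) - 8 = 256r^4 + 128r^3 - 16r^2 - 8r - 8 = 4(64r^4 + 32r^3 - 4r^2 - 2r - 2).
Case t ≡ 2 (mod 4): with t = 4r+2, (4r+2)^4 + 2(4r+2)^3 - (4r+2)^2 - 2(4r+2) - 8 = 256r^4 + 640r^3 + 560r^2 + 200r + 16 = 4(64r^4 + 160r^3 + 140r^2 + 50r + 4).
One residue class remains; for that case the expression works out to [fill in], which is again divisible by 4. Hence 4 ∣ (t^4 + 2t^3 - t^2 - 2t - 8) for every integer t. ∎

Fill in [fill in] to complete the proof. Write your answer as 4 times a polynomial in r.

4(64r^4 + 224r^3 + 284r^2 + 154r + 28)

The residues treated are {1, 0, 2}, so the missing case is t ≡ 3 (mod 4); write t = 4r+3.
Then (4r+3)^4 + 2(4r+3)^3 - (4r+3)^2 - 2(4r+3) - 8 = 256r^4 + 896r^3 + 1136r^2 + 616r + 112 = 4(64r^4 + 224r^3 + 284r^2 + 154r + 28).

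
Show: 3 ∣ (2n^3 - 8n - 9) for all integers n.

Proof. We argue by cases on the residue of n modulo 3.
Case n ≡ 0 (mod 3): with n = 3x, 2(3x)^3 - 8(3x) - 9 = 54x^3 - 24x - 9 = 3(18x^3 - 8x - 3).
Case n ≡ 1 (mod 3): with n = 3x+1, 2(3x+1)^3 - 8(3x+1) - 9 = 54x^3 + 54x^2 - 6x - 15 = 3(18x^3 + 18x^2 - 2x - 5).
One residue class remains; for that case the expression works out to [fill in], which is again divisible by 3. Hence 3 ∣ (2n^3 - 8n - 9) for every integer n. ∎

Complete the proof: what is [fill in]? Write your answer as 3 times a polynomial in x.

The residues treated are {0, 1}, so the missing case is n ≡ 2 (mod 3); write n = 3x+2.
Then 2(3x+2)^3 - 8(3x+2) - 9 = 54x^3 + 108x^2 + 48x - 9 = 3(18x^3 + 36x^2 + 16x - 3).

3(18x^3 + 36x^2 + 16x - 3)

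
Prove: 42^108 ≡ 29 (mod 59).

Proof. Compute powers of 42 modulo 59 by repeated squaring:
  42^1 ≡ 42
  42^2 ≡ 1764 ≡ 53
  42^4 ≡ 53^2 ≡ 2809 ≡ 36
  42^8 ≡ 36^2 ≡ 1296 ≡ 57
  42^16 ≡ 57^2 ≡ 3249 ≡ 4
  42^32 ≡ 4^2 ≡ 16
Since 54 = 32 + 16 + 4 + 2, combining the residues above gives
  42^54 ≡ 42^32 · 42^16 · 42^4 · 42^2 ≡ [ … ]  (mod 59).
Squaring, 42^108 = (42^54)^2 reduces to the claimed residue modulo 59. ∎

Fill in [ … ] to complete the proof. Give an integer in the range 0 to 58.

Multiply the listed residues: 16 · 4 · 36 · 53 = 64 → 2304 → 122112.
Reducing modulo 59: 122112 = 2069·59 + 41, so 42^54 ≡ 41.

41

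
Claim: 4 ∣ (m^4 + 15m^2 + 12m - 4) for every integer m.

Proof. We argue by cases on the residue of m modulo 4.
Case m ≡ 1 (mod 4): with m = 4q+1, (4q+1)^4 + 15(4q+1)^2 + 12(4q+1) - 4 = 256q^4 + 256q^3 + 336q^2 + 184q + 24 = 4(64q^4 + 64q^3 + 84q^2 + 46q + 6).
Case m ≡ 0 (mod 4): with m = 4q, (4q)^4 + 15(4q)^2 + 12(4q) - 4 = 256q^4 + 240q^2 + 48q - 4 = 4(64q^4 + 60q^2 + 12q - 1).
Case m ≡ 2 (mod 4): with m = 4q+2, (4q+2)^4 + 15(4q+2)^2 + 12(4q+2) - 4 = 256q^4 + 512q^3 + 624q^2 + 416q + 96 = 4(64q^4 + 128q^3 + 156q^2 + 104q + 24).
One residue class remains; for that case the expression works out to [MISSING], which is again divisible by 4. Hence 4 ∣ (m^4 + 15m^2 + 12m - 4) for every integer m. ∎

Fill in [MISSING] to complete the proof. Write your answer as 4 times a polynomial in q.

The residues treated are {1, 0, 2}, so the missing case is m ≡ 3 (mod 4); write m = 4q+3.
Then (4q+3)^4 + 15(4q+3)^2 + 12(4q+3) - 4 = 256q^4 + 768q^3 + 1104q^2 + 840q + 248 = 4(64q^4 + 192q^3 + 276q^2 + 210q + 62).

4(64q^4 + 192q^3 + 276q^2 + 210q + 62)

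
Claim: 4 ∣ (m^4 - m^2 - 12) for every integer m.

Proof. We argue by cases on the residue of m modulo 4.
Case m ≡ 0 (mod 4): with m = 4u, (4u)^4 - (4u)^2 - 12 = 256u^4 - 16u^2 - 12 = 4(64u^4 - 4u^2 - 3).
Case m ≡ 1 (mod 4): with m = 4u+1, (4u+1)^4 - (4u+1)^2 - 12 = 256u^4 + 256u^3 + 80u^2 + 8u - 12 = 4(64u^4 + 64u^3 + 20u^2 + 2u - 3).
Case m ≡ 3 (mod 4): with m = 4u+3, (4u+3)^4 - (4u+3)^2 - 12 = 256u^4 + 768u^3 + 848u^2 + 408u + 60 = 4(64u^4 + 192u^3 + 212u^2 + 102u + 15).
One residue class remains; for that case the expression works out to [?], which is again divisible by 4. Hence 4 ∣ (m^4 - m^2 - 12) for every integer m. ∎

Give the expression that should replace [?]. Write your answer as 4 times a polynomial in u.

4(64u^4 + 128u^3 + 92u^2 + 28u)

The residues treated are {0, 1, 3}, so the missing case is m ≡ 2 (mod 4); write m = 4u+2.
Then (4u+2)^4 - (4u+2)^2 - 12 = 256u^4 + 512u^3 + 368u^2 + 112u = 4(64u^4 + 128u^3 + 92u^2 + 28u).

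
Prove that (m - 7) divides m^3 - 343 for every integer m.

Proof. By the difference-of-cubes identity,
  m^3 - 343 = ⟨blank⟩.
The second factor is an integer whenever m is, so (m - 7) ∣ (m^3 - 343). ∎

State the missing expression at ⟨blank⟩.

(m - 7)(m^2 + 7m + 49)

Polynomial division of m^3 - 343 by m - 7 leaves remainder 0 and quotient m^2 + 7m + 49.
Hence m^3 - 343 = (m - 7)(m^2 + 7m + 49).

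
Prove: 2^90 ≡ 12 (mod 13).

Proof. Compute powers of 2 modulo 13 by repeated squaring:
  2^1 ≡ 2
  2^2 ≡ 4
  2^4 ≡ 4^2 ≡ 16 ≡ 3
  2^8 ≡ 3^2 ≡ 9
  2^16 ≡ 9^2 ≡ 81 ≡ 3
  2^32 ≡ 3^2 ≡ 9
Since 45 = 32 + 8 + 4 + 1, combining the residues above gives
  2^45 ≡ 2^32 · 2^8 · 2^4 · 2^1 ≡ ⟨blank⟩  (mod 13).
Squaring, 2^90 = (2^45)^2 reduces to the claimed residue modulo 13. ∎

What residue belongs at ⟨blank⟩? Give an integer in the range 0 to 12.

2^32 · 2^8 · 2^4 · 2^1 ≡ 9 · 9 · 3 · 2 = 486.
486 mod 13 = 5, so 2^45 ≡ 5 (mod 13).

5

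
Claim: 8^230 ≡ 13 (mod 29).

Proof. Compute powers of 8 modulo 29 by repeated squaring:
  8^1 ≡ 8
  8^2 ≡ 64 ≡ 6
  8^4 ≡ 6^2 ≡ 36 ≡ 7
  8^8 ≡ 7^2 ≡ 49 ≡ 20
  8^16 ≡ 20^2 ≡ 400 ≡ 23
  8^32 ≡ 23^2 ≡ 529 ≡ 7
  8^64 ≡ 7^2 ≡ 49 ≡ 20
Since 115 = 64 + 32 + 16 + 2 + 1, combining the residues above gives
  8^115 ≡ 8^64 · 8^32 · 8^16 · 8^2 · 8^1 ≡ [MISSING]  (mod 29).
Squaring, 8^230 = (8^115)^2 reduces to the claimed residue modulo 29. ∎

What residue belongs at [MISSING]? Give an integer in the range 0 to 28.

19

Multiply the listed residues: 20 · 7 · 23 · 6 · 8 = 140 → 3220 → 19320 → 154560.
Reducing modulo 29: 154560 = 5329·29 + 19, so 8^115 ≡ 19.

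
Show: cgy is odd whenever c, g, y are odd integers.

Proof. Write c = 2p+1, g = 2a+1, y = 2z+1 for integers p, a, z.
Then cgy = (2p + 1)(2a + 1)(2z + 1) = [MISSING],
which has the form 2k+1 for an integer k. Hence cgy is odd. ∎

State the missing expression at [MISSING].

Expanding: (2p + 1)(2a + 1)(2z + 1) = 8apz + 4ap + 4az + 2a + 4pz + 2p + 2z + 1.
Every term except the constant is even, so this is 2(4apz + 2ap + 2az + a + 2pz + p + z) + 1,
and 4apz + 2ap + 2az + a + 2pz + p + z ∈ ℤ gives the required form.

2(4apz + 2ap + 2az + a + 2pz + p + z) + 1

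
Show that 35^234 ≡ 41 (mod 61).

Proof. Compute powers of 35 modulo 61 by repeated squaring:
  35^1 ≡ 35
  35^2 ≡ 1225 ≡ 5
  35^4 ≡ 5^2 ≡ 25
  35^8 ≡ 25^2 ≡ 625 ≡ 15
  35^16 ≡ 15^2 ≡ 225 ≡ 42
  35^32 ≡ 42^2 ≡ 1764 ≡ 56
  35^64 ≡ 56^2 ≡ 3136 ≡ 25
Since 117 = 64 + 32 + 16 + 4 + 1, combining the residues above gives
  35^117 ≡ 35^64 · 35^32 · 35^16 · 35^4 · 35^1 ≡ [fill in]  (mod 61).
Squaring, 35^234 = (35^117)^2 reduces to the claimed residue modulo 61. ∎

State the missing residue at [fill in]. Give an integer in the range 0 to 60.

38

35^64 · 35^32 · 35^16 · 35^4 · 35^1 ≡ 25 · 56 · 42 · 25 · 35 = 51450000.
51450000 mod 61 = 38, so 35^117 ≡ 38 (mod 61).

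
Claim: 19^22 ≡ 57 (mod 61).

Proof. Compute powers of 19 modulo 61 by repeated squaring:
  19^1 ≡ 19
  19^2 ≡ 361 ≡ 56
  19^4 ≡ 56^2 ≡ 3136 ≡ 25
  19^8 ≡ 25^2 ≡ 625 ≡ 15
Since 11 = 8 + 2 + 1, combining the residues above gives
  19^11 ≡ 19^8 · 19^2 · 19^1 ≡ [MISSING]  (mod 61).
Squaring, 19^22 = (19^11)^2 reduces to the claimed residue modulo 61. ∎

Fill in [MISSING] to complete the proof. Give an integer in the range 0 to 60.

Multiply the listed residues: 15 · 56 · 19 = 840 → 15960.
Reducing modulo 61: 15960 = 261·61 + 39, so 19^11 ≡ 39.

39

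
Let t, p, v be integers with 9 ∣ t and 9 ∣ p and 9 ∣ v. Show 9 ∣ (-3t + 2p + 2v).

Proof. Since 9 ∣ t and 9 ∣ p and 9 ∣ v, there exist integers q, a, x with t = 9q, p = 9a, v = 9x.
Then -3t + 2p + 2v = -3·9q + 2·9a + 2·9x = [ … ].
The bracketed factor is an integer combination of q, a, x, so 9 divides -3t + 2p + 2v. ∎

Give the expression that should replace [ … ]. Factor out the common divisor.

9(2a - 3q + 2x)

Each term has a factor of 9: -3·9q + 2·9a + 2·9x = 9·(2a - 3q + 2x).
Since 2a - 3q + 2x is an integer, 9 ∣ (-3t + 2p + 2v).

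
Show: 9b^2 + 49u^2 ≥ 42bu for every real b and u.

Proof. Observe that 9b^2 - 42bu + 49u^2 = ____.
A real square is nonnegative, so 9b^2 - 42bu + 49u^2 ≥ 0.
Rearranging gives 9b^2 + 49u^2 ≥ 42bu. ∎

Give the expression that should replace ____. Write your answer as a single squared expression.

(3b - 7u)^2

9b^2 - 42bu + 49u^2 is a perfect-square trinomial: the outer terms are (3b)^2 and (7u)^2, and the cross term is -2·3b·7u.
So 9b^2 - 42bu + 49u^2 = (3b - 7u)^2 ≥ 0.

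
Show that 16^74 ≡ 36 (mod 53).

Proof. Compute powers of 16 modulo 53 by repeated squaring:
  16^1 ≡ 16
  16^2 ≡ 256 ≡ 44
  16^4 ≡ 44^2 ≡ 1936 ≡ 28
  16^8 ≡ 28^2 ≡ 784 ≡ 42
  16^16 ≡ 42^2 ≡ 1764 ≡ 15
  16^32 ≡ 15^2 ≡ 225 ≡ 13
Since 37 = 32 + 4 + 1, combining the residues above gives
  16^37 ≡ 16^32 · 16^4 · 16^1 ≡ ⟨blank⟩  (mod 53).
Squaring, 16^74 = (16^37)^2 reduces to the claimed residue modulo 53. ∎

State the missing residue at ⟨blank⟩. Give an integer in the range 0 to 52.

Multiply the listed residues: 13 · 28 · 16 = 364 → 5824.
Reducing modulo 53: 5824 = 109·53 + 47, so 16^37 ≡ 47.

47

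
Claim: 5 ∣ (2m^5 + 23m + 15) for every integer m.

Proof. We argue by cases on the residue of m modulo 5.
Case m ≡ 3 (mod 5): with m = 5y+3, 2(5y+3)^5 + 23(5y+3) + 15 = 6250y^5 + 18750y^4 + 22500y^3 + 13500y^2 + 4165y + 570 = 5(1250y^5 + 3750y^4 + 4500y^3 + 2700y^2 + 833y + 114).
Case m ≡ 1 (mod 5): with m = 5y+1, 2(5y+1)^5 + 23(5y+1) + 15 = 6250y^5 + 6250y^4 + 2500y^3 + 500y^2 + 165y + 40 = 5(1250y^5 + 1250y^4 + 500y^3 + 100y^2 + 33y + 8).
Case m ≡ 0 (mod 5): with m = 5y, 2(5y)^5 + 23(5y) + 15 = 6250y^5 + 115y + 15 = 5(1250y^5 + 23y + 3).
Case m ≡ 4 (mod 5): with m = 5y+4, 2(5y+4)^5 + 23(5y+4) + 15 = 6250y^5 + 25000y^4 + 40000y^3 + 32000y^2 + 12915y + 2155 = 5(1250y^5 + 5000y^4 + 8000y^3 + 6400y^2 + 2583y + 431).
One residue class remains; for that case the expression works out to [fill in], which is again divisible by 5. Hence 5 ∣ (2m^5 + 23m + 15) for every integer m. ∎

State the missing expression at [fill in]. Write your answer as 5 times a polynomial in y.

5(1250y^5 + 2500y^4 + 2000y^3 + 800y^2 + 183y + 25)

Only m ≡ 2 (mod 5) is unaccounted for. Put m = 5y+2:
2(5y+2)^5 + 23(5y+2) + 15 expands to 6250y^5 + 12500y^4 + 10000y^3 + 4000y^2 + 915y + 125,
and factoring out 5 leaves 5(1250y^5 + 2500y^4 + 2000y^3 + 800y^2 + 183y + 25).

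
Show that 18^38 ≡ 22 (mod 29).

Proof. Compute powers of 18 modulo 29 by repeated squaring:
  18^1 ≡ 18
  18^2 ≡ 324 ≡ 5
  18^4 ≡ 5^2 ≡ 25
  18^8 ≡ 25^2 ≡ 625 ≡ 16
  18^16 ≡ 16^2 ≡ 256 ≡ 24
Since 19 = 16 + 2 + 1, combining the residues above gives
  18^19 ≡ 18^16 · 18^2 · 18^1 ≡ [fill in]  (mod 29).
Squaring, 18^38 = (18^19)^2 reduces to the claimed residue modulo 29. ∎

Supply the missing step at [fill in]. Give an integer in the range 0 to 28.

14

Multiply the listed residues: 24 · 5 · 18 = 120 → 2160.
Reducing modulo 29: 2160 = 74·29 + 14, so 18^19 ≡ 14.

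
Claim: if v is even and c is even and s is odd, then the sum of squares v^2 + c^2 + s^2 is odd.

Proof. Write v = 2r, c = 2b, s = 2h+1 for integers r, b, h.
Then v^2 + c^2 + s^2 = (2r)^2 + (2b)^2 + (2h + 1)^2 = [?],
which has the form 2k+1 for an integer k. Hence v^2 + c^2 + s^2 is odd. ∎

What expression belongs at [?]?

2(2b^2 + 2h^2 + 2h + 2r^2) + 1

(2r)^2 + (2b)^2 + (2h + 1)^2 = 4b^2 + 4h^2 + 4h + 4r^2 + 1
= 2(2b^2 + 2h^2 + 2h + 2r^2) + 1.
Since 2b^2 + 2h^2 + 2h + 2r^2 is an integer, the sum of squares is of the form 2k+1 for an integer k.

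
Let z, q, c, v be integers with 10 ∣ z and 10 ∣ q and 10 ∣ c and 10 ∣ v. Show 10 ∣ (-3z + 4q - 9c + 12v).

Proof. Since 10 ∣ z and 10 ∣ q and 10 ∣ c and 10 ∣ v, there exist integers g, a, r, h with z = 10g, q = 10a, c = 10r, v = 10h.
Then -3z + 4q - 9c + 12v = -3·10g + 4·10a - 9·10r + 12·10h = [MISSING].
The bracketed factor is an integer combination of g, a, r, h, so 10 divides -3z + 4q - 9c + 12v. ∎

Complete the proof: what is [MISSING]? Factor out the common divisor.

Pull the common 10 out of every term: -3·10g + 4·10a - 9·10r + 12·10h = 10(4a - 3g + 12h - 9r).
4a - 3g + 12h - 9r is an integer, which exhibits the divisibility.

10(4a - 3g + 12h - 9r)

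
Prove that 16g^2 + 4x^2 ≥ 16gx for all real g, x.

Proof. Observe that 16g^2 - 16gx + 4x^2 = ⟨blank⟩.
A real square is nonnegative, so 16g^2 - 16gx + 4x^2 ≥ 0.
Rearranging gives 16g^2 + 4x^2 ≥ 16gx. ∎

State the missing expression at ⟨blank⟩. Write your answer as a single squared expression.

16g^2 - 16gx + 4x^2 is a perfect-square trinomial: the outer terms are (4g)^2 and (2x)^2, and the cross term is -2·4g·2x.
So 16g^2 - 16gx + 4x^2 = (4g - 2x)^2 ≥ 0.

(4g - 2x)^2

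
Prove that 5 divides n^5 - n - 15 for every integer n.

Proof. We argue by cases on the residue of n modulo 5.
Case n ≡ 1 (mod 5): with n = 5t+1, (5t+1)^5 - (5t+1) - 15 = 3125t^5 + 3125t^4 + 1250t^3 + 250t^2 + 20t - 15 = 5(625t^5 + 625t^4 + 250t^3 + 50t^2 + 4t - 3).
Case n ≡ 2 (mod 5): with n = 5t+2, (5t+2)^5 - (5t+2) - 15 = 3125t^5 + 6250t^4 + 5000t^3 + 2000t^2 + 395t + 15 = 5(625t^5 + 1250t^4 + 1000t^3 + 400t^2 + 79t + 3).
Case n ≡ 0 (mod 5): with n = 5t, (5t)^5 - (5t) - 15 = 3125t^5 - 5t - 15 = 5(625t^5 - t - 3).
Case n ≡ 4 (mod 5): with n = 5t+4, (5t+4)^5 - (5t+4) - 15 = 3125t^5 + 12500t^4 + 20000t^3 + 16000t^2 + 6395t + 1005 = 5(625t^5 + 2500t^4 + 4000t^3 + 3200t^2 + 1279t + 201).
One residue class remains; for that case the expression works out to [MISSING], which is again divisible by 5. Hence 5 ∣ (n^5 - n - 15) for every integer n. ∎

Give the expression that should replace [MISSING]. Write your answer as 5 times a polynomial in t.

The residues treated are {1, 2, 0, 4}, so the missing case is n ≡ 3 (mod 5); write n = 5t+3.
Then (5t+3)^5 - (5t+3) - 15 = 3125t^5 + 9375t^4 + 11250t^3 + 6750t^2 + 2020t + 225 = 5(625t^5 + 1875t^4 + 2250t^3 + 1350t^2 + 404t + 45).

5(625t^5 + 1875t^4 + 2250t^3 + 1350t^2 + 404t + 45)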